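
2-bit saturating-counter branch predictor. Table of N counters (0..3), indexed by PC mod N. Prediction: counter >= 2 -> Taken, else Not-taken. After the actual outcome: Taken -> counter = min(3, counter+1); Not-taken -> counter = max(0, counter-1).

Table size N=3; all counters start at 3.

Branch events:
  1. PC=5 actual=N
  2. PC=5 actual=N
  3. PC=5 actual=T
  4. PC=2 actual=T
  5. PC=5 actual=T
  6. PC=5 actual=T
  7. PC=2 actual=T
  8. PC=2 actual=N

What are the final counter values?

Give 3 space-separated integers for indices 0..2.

Answer: 3 3 2

Derivation:
Ev 1: PC=5 idx=2 pred=T actual=N -> ctr[2]=2
Ev 2: PC=5 idx=2 pred=T actual=N -> ctr[2]=1
Ev 3: PC=5 idx=2 pred=N actual=T -> ctr[2]=2
Ev 4: PC=2 idx=2 pred=T actual=T -> ctr[2]=3
Ev 5: PC=5 idx=2 pred=T actual=T -> ctr[2]=3
Ev 6: PC=5 idx=2 pred=T actual=T -> ctr[2]=3
Ev 7: PC=2 idx=2 pred=T actual=T -> ctr[2]=3
Ev 8: PC=2 idx=2 pred=T actual=N -> ctr[2]=2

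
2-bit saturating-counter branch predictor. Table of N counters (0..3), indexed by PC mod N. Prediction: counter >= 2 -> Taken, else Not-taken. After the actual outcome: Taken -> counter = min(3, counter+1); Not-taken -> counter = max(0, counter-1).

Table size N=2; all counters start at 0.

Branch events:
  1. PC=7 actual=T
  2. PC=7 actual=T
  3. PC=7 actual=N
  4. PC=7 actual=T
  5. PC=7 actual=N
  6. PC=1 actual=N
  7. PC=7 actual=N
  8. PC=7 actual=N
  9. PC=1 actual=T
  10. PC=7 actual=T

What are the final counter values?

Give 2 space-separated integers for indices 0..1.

Answer: 0 2

Derivation:
Ev 1: PC=7 idx=1 pred=N actual=T -> ctr[1]=1
Ev 2: PC=7 idx=1 pred=N actual=T -> ctr[1]=2
Ev 3: PC=7 idx=1 pred=T actual=N -> ctr[1]=1
Ev 4: PC=7 idx=1 pred=N actual=T -> ctr[1]=2
Ev 5: PC=7 idx=1 pred=T actual=N -> ctr[1]=1
Ev 6: PC=1 idx=1 pred=N actual=N -> ctr[1]=0
Ev 7: PC=7 idx=1 pred=N actual=N -> ctr[1]=0
Ev 8: PC=7 idx=1 pred=N actual=N -> ctr[1]=0
Ev 9: PC=1 idx=1 pred=N actual=T -> ctr[1]=1
Ev 10: PC=7 idx=1 pred=N actual=T -> ctr[1]=2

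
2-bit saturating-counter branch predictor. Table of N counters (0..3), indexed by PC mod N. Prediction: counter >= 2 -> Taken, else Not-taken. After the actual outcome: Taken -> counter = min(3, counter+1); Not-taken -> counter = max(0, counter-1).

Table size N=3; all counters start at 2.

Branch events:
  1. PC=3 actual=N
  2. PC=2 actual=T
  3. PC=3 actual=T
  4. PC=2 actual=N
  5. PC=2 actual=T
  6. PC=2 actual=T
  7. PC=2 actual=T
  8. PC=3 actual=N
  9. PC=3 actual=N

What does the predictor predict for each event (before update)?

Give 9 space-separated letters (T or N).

Ev 1: PC=3 idx=0 pred=T actual=N -> ctr[0]=1
Ev 2: PC=2 idx=2 pred=T actual=T -> ctr[2]=3
Ev 3: PC=3 idx=0 pred=N actual=T -> ctr[0]=2
Ev 4: PC=2 idx=2 pred=T actual=N -> ctr[2]=2
Ev 5: PC=2 idx=2 pred=T actual=T -> ctr[2]=3
Ev 6: PC=2 idx=2 pred=T actual=T -> ctr[2]=3
Ev 7: PC=2 idx=2 pred=T actual=T -> ctr[2]=3
Ev 8: PC=3 idx=0 pred=T actual=N -> ctr[0]=1
Ev 9: PC=3 idx=0 pred=N actual=N -> ctr[0]=0

Answer: T T N T T T T T N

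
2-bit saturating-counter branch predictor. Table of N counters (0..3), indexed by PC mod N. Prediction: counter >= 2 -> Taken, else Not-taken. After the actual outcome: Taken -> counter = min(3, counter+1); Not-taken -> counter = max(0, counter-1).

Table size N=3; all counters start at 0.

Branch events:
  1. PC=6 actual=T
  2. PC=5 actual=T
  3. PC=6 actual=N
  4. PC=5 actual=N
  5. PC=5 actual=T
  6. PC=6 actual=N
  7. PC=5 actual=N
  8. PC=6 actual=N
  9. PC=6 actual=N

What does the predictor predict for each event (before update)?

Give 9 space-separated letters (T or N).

Answer: N N N N N N N N N

Derivation:
Ev 1: PC=6 idx=0 pred=N actual=T -> ctr[0]=1
Ev 2: PC=5 idx=2 pred=N actual=T -> ctr[2]=1
Ev 3: PC=6 idx=0 pred=N actual=N -> ctr[0]=0
Ev 4: PC=5 idx=2 pred=N actual=N -> ctr[2]=0
Ev 5: PC=5 idx=2 pred=N actual=T -> ctr[2]=1
Ev 6: PC=6 idx=0 pred=N actual=N -> ctr[0]=0
Ev 7: PC=5 idx=2 pred=N actual=N -> ctr[2]=0
Ev 8: PC=6 idx=0 pred=N actual=N -> ctr[0]=0
Ev 9: PC=6 idx=0 pred=N actual=N -> ctr[0]=0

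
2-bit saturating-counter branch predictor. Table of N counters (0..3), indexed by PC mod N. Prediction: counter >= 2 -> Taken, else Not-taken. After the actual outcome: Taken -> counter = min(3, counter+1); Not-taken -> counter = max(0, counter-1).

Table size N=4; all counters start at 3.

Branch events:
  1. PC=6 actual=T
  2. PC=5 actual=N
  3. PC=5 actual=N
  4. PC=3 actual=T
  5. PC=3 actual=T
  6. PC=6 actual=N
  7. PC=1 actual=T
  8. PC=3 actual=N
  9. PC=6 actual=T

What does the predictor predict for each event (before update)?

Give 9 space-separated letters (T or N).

Ev 1: PC=6 idx=2 pred=T actual=T -> ctr[2]=3
Ev 2: PC=5 idx=1 pred=T actual=N -> ctr[1]=2
Ev 3: PC=5 idx=1 pred=T actual=N -> ctr[1]=1
Ev 4: PC=3 idx=3 pred=T actual=T -> ctr[3]=3
Ev 5: PC=3 idx=3 pred=T actual=T -> ctr[3]=3
Ev 6: PC=6 idx=2 pred=T actual=N -> ctr[2]=2
Ev 7: PC=1 idx=1 pred=N actual=T -> ctr[1]=2
Ev 8: PC=3 idx=3 pred=T actual=N -> ctr[3]=2
Ev 9: PC=6 idx=2 pred=T actual=T -> ctr[2]=3

Answer: T T T T T T N T T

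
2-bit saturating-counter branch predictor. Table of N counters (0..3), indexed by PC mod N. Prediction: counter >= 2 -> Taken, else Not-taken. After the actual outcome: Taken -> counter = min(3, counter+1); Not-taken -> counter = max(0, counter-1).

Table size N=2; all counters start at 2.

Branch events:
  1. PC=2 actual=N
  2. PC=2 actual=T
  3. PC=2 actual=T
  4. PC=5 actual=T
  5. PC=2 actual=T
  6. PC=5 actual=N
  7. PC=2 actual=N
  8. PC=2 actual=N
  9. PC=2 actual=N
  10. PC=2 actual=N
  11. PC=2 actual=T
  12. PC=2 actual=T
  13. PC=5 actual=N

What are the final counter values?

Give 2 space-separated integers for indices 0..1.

Answer: 2 1

Derivation:
Ev 1: PC=2 idx=0 pred=T actual=N -> ctr[0]=1
Ev 2: PC=2 idx=0 pred=N actual=T -> ctr[0]=2
Ev 3: PC=2 idx=0 pred=T actual=T -> ctr[0]=3
Ev 4: PC=5 idx=1 pred=T actual=T -> ctr[1]=3
Ev 5: PC=2 idx=0 pred=T actual=T -> ctr[0]=3
Ev 6: PC=5 idx=1 pred=T actual=N -> ctr[1]=2
Ev 7: PC=2 idx=0 pred=T actual=N -> ctr[0]=2
Ev 8: PC=2 idx=0 pred=T actual=N -> ctr[0]=1
Ev 9: PC=2 idx=0 pred=N actual=N -> ctr[0]=0
Ev 10: PC=2 idx=0 pred=N actual=N -> ctr[0]=0
Ev 11: PC=2 idx=0 pred=N actual=T -> ctr[0]=1
Ev 12: PC=2 idx=0 pred=N actual=T -> ctr[0]=2
Ev 13: PC=5 idx=1 pred=T actual=N -> ctr[1]=1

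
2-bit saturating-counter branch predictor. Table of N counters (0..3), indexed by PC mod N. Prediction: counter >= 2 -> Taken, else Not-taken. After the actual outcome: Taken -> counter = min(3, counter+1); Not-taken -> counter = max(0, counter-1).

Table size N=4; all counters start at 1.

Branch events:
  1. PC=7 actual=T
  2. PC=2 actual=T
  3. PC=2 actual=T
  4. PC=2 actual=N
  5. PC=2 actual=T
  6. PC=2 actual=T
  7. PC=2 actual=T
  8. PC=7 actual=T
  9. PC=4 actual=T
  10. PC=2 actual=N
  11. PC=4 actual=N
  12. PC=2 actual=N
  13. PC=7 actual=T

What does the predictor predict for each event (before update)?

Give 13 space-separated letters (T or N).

Answer: N N T T T T T T N T T T T

Derivation:
Ev 1: PC=7 idx=3 pred=N actual=T -> ctr[3]=2
Ev 2: PC=2 idx=2 pred=N actual=T -> ctr[2]=2
Ev 3: PC=2 idx=2 pred=T actual=T -> ctr[2]=3
Ev 4: PC=2 idx=2 pred=T actual=N -> ctr[2]=2
Ev 5: PC=2 idx=2 pred=T actual=T -> ctr[2]=3
Ev 6: PC=2 idx=2 pred=T actual=T -> ctr[2]=3
Ev 7: PC=2 idx=2 pred=T actual=T -> ctr[2]=3
Ev 8: PC=7 idx=3 pred=T actual=T -> ctr[3]=3
Ev 9: PC=4 idx=0 pred=N actual=T -> ctr[0]=2
Ev 10: PC=2 idx=2 pred=T actual=N -> ctr[2]=2
Ev 11: PC=4 idx=0 pred=T actual=N -> ctr[0]=1
Ev 12: PC=2 idx=2 pred=T actual=N -> ctr[2]=1
Ev 13: PC=7 idx=3 pred=T actual=T -> ctr[3]=3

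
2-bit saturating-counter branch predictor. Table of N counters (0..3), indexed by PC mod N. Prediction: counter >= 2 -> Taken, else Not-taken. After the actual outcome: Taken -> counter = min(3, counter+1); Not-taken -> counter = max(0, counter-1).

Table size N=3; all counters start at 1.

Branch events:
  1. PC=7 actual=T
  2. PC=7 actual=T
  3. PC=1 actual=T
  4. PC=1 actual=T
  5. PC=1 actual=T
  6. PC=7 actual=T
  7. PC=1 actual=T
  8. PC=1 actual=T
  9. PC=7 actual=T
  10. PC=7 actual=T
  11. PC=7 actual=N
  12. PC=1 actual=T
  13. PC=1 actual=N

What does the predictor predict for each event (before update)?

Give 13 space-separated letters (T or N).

Ev 1: PC=7 idx=1 pred=N actual=T -> ctr[1]=2
Ev 2: PC=7 idx=1 pred=T actual=T -> ctr[1]=3
Ev 3: PC=1 idx=1 pred=T actual=T -> ctr[1]=3
Ev 4: PC=1 idx=1 pred=T actual=T -> ctr[1]=3
Ev 5: PC=1 idx=1 pred=T actual=T -> ctr[1]=3
Ev 6: PC=7 idx=1 pred=T actual=T -> ctr[1]=3
Ev 7: PC=1 idx=1 pred=T actual=T -> ctr[1]=3
Ev 8: PC=1 idx=1 pred=T actual=T -> ctr[1]=3
Ev 9: PC=7 idx=1 pred=T actual=T -> ctr[1]=3
Ev 10: PC=7 idx=1 pred=T actual=T -> ctr[1]=3
Ev 11: PC=7 idx=1 pred=T actual=N -> ctr[1]=2
Ev 12: PC=1 idx=1 pred=T actual=T -> ctr[1]=3
Ev 13: PC=1 idx=1 pred=T actual=N -> ctr[1]=2

Answer: N T T T T T T T T T T T T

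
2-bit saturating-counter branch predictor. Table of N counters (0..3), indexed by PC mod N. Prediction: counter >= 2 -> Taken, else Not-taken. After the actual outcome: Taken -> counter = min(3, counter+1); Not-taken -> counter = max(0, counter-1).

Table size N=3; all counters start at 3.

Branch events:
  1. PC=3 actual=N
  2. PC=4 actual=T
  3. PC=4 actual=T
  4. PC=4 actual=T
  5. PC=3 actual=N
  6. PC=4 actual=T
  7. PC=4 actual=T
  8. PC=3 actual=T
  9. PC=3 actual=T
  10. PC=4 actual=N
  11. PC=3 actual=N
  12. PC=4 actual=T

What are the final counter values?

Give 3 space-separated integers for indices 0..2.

Answer: 2 3 3

Derivation:
Ev 1: PC=3 idx=0 pred=T actual=N -> ctr[0]=2
Ev 2: PC=4 idx=1 pred=T actual=T -> ctr[1]=3
Ev 3: PC=4 idx=1 pred=T actual=T -> ctr[1]=3
Ev 4: PC=4 idx=1 pred=T actual=T -> ctr[1]=3
Ev 5: PC=3 idx=0 pred=T actual=N -> ctr[0]=1
Ev 6: PC=4 idx=1 pred=T actual=T -> ctr[1]=3
Ev 7: PC=4 idx=1 pred=T actual=T -> ctr[1]=3
Ev 8: PC=3 idx=0 pred=N actual=T -> ctr[0]=2
Ev 9: PC=3 idx=0 pred=T actual=T -> ctr[0]=3
Ev 10: PC=4 idx=1 pred=T actual=N -> ctr[1]=2
Ev 11: PC=3 idx=0 pred=T actual=N -> ctr[0]=2
Ev 12: PC=4 idx=1 pred=T actual=T -> ctr[1]=3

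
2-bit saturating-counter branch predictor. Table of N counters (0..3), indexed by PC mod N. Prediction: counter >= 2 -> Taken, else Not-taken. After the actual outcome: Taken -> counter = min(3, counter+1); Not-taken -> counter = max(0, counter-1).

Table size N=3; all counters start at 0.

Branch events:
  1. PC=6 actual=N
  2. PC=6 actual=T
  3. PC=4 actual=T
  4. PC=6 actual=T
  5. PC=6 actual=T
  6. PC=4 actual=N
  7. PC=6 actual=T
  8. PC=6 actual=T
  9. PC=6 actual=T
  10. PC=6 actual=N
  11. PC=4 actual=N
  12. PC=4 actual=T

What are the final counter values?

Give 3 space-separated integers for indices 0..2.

Ev 1: PC=6 idx=0 pred=N actual=N -> ctr[0]=0
Ev 2: PC=6 idx=0 pred=N actual=T -> ctr[0]=1
Ev 3: PC=4 idx=1 pred=N actual=T -> ctr[1]=1
Ev 4: PC=6 idx=0 pred=N actual=T -> ctr[0]=2
Ev 5: PC=6 idx=0 pred=T actual=T -> ctr[0]=3
Ev 6: PC=4 idx=1 pred=N actual=N -> ctr[1]=0
Ev 7: PC=6 idx=0 pred=T actual=T -> ctr[0]=3
Ev 8: PC=6 idx=0 pred=T actual=T -> ctr[0]=3
Ev 9: PC=6 idx=0 pred=T actual=T -> ctr[0]=3
Ev 10: PC=6 idx=0 pred=T actual=N -> ctr[0]=2
Ev 11: PC=4 idx=1 pred=N actual=N -> ctr[1]=0
Ev 12: PC=4 idx=1 pred=N actual=T -> ctr[1]=1

Answer: 2 1 0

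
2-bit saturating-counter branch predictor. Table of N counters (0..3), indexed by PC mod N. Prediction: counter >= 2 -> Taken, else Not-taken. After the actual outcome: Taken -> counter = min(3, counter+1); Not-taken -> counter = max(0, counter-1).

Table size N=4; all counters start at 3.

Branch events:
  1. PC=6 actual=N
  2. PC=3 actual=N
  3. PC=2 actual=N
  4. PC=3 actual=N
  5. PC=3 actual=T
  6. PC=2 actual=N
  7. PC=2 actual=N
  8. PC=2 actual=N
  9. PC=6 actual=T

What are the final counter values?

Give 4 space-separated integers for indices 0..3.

Answer: 3 3 1 2

Derivation:
Ev 1: PC=6 idx=2 pred=T actual=N -> ctr[2]=2
Ev 2: PC=3 idx=3 pred=T actual=N -> ctr[3]=2
Ev 3: PC=2 idx=2 pred=T actual=N -> ctr[2]=1
Ev 4: PC=3 idx=3 pred=T actual=N -> ctr[3]=1
Ev 5: PC=3 idx=3 pred=N actual=T -> ctr[3]=2
Ev 6: PC=2 idx=2 pred=N actual=N -> ctr[2]=0
Ev 7: PC=2 idx=2 pred=N actual=N -> ctr[2]=0
Ev 8: PC=2 idx=2 pred=N actual=N -> ctr[2]=0
Ev 9: PC=6 idx=2 pred=N actual=T -> ctr[2]=1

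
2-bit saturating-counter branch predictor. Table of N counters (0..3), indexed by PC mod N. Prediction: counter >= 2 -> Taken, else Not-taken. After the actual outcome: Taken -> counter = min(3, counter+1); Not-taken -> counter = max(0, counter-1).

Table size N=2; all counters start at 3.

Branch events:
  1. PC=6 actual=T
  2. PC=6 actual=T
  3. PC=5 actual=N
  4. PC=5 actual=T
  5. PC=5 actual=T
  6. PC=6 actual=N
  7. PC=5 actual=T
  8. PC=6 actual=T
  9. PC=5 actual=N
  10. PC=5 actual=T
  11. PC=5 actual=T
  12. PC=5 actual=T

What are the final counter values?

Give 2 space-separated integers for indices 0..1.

Ev 1: PC=6 idx=0 pred=T actual=T -> ctr[0]=3
Ev 2: PC=6 idx=0 pred=T actual=T -> ctr[0]=3
Ev 3: PC=5 idx=1 pred=T actual=N -> ctr[1]=2
Ev 4: PC=5 idx=1 pred=T actual=T -> ctr[1]=3
Ev 5: PC=5 idx=1 pred=T actual=T -> ctr[1]=3
Ev 6: PC=6 idx=0 pred=T actual=N -> ctr[0]=2
Ev 7: PC=5 idx=1 pred=T actual=T -> ctr[1]=3
Ev 8: PC=6 idx=0 pred=T actual=T -> ctr[0]=3
Ev 9: PC=5 idx=1 pred=T actual=N -> ctr[1]=2
Ev 10: PC=5 idx=1 pred=T actual=T -> ctr[1]=3
Ev 11: PC=5 idx=1 pred=T actual=T -> ctr[1]=3
Ev 12: PC=5 idx=1 pred=T actual=T -> ctr[1]=3

Answer: 3 3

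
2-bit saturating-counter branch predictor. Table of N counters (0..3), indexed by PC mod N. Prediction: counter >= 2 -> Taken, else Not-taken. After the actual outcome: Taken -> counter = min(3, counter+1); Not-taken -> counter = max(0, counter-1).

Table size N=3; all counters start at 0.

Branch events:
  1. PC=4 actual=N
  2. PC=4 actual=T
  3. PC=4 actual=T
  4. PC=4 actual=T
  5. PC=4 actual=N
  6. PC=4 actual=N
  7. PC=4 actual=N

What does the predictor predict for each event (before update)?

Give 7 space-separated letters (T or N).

Ev 1: PC=4 idx=1 pred=N actual=N -> ctr[1]=0
Ev 2: PC=4 idx=1 pred=N actual=T -> ctr[1]=1
Ev 3: PC=4 idx=1 pred=N actual=T -> ctr[1]=2
Ev 4: PC=4 idx=1 pred=T actual=T -> ctr[1]=3
Ev 5: PC=4 idx=1 pred=T actual=N -> ctr[1]=2
Ev 6: PC=4 idx=1 pred=T actual=N -> ctr[1]=1
Ev 7: PC=4 idx=1 pred=N actual=N -> ctr[1]=0

Answer: N N N T T T N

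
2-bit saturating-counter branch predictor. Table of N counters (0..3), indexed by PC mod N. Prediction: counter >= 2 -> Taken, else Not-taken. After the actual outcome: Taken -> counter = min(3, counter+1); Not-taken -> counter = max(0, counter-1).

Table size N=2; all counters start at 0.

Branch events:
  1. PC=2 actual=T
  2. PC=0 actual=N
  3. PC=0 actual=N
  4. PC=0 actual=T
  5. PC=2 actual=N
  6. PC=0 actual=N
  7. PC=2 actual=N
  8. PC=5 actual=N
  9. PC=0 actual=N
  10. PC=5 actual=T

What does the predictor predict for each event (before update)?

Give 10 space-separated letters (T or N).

Ev 1: PC=2 idx=0 pred=N actual=T -> ctr[0]=1
Ev 2: PC=0 idx=0 pred=N actual=N -> ctr[0]=0
Ev 3: PC=0 idx=0 pred=N actual=N -> ctr[0]=0
Ev 4: PC=0 idx=0 pred=N actual=T -> ctr[0]=1
Ev 5: PC=2 idx=0 pred=N actual=N -> ctr[0]=0
Ev 6: PC=0 idx=0 pred=N actual=N -> ctr[0]=0
Ev 7: PC=2 idx=0 pred=N actual=N -> ctr[0]=0
Ev 8: PC=5 idx=1 pred=N actual=N -> ctr[1]=0
Ev 9: PC=0 idx=0 pred=N actual=N -> ctr[0]=0
Ev 10: PC=5 idx=1 pred=N actual=T -> ctr[1]=1

Answer: N N N N N N N N N N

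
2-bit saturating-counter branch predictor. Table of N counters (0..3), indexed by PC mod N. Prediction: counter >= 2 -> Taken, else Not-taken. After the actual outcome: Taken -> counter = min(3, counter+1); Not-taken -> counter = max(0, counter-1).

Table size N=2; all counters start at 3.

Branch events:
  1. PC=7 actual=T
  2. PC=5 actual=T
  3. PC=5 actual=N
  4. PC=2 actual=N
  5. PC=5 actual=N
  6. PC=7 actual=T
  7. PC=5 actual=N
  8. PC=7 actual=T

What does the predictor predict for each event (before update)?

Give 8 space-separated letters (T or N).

Ev 1: PC=7 idx=1 pred=T actual=T -> ctr[1]=3
Ev 2: PC=5 idx=1 pred=T actual=T -> ctr[1]=3
Ev 3: PC=5 idx=1 pred=T actual=N -> ctr[1]=2
Ev 4: PC=2 idx=0 pred=T actual=N -> ctr[0]=2
Ev 5: PC=5 idx=1 pred=T actual=N -> ctr[1]=1
Ev 6: PC=7 idx=1 pred=N actual=T -> ctr[1]=2
Ev 7: PC=5 idx=1 pred=T actual=N -> ctr[1]=1
Ev 8: PC=7 idx=1 pred=N actual=T -> ctr[1]=2

Answer: T T T T T N T N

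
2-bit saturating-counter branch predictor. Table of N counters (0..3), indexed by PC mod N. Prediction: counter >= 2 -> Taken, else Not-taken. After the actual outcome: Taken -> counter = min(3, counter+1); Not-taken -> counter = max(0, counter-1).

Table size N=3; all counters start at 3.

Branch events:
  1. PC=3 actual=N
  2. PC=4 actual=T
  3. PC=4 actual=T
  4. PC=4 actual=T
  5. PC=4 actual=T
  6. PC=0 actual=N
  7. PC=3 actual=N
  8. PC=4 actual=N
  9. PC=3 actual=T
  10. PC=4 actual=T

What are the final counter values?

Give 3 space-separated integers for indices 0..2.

Ev 1: PC=3 idx=0 pred=T actual=N -> ctr[0]=2
Ev 2: PC=4 idx=1 pred=T actual=T -> ctr[1]=3
Ev 3: PC=4 idx=1 pred=T actual=T -> ctr[1]=3
Ev 4: PC=4 idx=1 pred=T actual=T -> ctr[1]=3
Ev 5: PC=4 idx=1 pred=T actual=T -> ctr[1]=3
Ev 6: PC=0 idx=0 pred=T actual=N -> ctr[0]=1
Ev 7: PC=3 idx=0 pred=N actual=N -> ctr[0]=0
Ev 8: PC=4 idx=1 pred=T actual=N -> ctr[1]=2
Ev 9: PC=3 idx=0 pred=N actual=T -> ctr[0]=1
Ev 10: PC=4 idx=1 pred=T actual=T -> ctr[1]=3

Answer: 1 3 3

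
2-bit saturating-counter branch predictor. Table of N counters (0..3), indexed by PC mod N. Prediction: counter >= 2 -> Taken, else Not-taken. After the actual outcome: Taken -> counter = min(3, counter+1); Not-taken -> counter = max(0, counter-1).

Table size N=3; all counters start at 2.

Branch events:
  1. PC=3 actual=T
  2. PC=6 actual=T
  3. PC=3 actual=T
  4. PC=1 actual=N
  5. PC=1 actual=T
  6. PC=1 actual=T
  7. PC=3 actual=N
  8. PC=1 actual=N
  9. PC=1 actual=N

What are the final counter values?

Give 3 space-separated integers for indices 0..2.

Ev 1: PC=3 idx=0 pred=T actual=T -> ctr[0]=3
Ev 2: PC=6 idx=0 pred=T actual=T -> ctr[0]=3
Ev 3: PC=3 idx=0 pred=T actual=T -> ctr[0]=3
Ev 4: PC=1 idx=1 pred=T actual=N -> ctr[1]=1
Ev 5: PC=1 idx=1 pred=N actual=T -> ctr[1]=2
Ev 6: PC=1 idx=1 pred=T actual=T -> ctr[1]=3
Ev 7: PC=3 idx=0 pred=T actual=N -> ctr[0]=2
Ev 8: PC=1 idx=1 pred=T actual=N -> ctr[1]=2
Ev 9: PC=1 idx=1 pred=T actual=N -> ctr[1]=1

Answer: 2 1 2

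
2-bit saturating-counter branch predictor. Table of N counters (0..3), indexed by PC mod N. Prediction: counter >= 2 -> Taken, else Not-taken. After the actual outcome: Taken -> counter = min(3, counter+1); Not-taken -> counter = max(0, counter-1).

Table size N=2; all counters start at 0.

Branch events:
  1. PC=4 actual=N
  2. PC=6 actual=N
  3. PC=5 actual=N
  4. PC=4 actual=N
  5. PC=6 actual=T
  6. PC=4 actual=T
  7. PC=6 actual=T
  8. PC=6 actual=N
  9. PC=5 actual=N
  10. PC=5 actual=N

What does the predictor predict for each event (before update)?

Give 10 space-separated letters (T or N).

Ev 1: PC=4 idx=0 pred=N actual=N -> ctr[0]=0
Ev 2: PC=6 idx=0 pred=N actual=N -> ctr[0]=0
Ev 3: PC=5 idx=1 pred=N actual=N -> ctr[1]=0
Ev 4: PC=4 idx=0 pred=N actual=N -> ctr[0]=0
Ev 5: PC=6 idx=0 pred=N actual=T -> ctr[0]=1
Ev 6: PC=4 idx=0 pred=N actual=T -> ctr[0]=2
Ev 7: PC=6 idx=0 pred=T actual=T -> ctr[0]=3
Ev 8: PC=6 idx=0 pred=T actual=N -> ctr[0]=2
Ev 9: PC=5 idx=1 pred=N actual=N -> ctr[1]=0
Ev 10: PC=5 idx=1 pred=N actual=N -> ctr[1]=0

Answer: N N N N N N T T N N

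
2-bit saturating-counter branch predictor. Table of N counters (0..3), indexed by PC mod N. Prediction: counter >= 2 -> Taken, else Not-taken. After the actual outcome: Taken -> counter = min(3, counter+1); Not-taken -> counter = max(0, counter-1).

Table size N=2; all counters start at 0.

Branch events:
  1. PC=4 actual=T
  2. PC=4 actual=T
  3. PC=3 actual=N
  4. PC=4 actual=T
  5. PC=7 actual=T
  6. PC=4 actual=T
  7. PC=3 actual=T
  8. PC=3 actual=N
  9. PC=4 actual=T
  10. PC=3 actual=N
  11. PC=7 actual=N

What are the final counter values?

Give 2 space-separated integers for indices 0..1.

Answer: 3 0

Derivation:
Ev 1: PC=4 idx=0 pred=N actual=T -> ctr[0]=1
Ev 2: PC=4 idx=0 pred=N actual=T -> ctr[0]=2
Ev 3: PC=3 idx=1 pred=N actual=N -> ctr[1]=0
Ev 4: PC=4 idx=0 pred=T actual=T -> ctr[0]=3
Ev 5: PC=7 idx=1 pred=N actual=T -> ctr[1]=1
Ev 6: PC=4 idx=0 pred=T actual=T -> ctr[0]=3
Ev 7: PC=3 idx=1 pred=N actual=T -> ctr[1]=2
Ev 8: PC=3 idx=1 pred=T actual=N -> ctr[1]=1
Ev 9: PC=4 idx=0 pred=T actual=T -> ctr[0]=3
Ev 10: PC=3 idx=1 pred=N actual=N -> ctr[1]=0
Ev 11: PC=7 idx=1 pred=N actual=N -> ctr[1]=0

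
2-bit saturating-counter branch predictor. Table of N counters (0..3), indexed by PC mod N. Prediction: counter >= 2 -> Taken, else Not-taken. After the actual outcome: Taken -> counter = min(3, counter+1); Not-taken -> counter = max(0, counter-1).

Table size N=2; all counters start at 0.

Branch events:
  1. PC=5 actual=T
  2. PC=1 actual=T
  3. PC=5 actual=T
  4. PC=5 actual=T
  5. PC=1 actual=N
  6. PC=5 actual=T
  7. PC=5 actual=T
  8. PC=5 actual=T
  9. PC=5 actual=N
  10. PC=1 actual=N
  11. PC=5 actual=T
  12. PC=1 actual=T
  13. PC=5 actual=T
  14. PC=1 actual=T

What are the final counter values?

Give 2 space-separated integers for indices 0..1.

Ev 1: PC=5 idx=1 pred=N actual=T -> ctr[1]=1
Ev 2: PC=1 idx=1 pred=N actual=T -> ctr[1]=2
Ev 3: PC=5 idx=1 pred=T actual=T -> ctr[1]=3
Ev 4: PC=5 idx=1 pred=T actual=T -> ctr[1]=3
Ev 5: PC=1 idx=1 pred=T actual=N -> ctr[1]=2
Ev 6: PC=5 idx=1 pred=T actual=T -> ctr[1]=3
Ev 7: PC=5 idx=1 pred=T actual=T -> ctr[1]=3
Ev 8: PC=5 idx=1 pred=T actual=T -> ctr[1]=3
Ev 9: PC=5 idx=1 pred=T actual=N -> ctr[1]=2
Ev 10: PC=1 idx=1 pred=T actual=N -> ctr[1]=1
Ev 11: PC=5 idx=1 pred=N actual=T -> ctr[1]=2
Ev 12: PC=1 idx=1 pred=T actual=T -> ctr[1]=3
Ev 13: PC=5 idx=1 pred=T actual=T -> ctr[1]=3
Ev 14: PC=1 idx=1 pred=T actual=T -> ctr[1]=3

Answer: 0 3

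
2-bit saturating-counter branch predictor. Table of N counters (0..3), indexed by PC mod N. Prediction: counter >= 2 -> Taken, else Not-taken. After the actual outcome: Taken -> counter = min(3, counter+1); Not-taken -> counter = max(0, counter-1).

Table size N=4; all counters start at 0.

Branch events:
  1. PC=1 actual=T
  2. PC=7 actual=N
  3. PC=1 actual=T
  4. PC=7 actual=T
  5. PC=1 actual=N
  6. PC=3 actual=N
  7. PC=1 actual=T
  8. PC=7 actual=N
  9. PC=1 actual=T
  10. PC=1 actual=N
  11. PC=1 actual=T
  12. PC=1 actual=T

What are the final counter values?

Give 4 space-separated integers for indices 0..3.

Ev 1: PC=1 idx=1 pred=N actual=T -> ctr[1]=1
Ev 2: PC=7 idx=3 pred=N actual=N -> ctr[3]=0
Ev 3: PC=1 idx=1 pred=N actual=T -> ctr[1]=2
Ev 4: PC=7 idx=3 pred=N actual=T -> ctr[3]=1
Ev 5: PC=1 idx=1 pred=T actual=N -> ctr[1]=1
Ev 6: PC=3 idx=3 pred=N actual=N -> ctr[3]=0
Ev 7: PC=1 idx=1 pred=N actual=T -> ctr[1]=2
Ev 8: PC=7 idx=3 pred=N actual=N -> ctr[3]=0
Ev 9: PC=1 idx=1 pred=T actual=T -> ctr[1]=3
Ev 10: PC=1 idx=1 pred=T actual=N -> ctr[1]=2
Ev 11: PC=1 idx=1 pred=T actual=T -> ctr[1]=3
Ev 12: PC=1 idx=1 pred=T actual=T -> ctr[1]=3

Answer: 0 3 0 0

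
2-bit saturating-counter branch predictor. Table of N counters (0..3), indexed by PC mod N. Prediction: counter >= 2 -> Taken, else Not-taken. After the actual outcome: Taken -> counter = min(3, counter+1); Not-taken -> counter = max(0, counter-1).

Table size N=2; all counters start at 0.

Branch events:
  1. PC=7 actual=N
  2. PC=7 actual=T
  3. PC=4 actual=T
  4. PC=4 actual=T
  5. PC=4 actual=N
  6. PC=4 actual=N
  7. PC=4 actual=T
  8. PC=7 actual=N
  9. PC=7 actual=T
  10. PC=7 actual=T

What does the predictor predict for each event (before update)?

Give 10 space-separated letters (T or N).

Ev 1: PC=7 idx=1 pred=N actual=N -> ctr[1]=0
Ev 2: PC=7 idx=1 pred=N actual=T -> ctr[1]=1
Ev 3: PC=4 idx=0 pred=N actual=T -> ctr[0]=1
Ev 4: PC=4 idx=0 pred=N actual=T -> ctr[0]=2
Ev 5: PC=4 idx=0 pred=T actual=N -> ctr[0]=1
Ev 6: PC=4 idx=0 pred=N actual=N -> ctr[0]=0
Ev 7: PC=4 idx=0 pred=N actual=T -> ctr[0]=1
Ev 8: PC=7 idx=1 pred=N actual=N -> ctr[1]=0
Ev 9: PC=7 idx=1 pred=N actual=T -> ctr[1]=1
Ev 10: PC=7 idx=1 pred=N actual=T -> ctr[1]=2

Answer: N N N N T N N N N N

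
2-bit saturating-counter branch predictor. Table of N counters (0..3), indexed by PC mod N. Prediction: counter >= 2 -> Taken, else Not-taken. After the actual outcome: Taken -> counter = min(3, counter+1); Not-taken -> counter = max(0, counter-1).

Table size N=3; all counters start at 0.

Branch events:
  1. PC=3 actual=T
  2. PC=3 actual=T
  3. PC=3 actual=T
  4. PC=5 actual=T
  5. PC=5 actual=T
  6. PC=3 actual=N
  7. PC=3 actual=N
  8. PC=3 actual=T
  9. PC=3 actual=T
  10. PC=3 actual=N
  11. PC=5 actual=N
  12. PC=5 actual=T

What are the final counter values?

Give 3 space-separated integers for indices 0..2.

Answer: 2 0 2

Derivation:
Ev 1: PC=3 idx=0 pred=N actual=T -> ctr[0]=1
Ev 2: PC=3 idx=0 pred=N actual=T -> ctr[0]=2
Ev 3: PC=3 idx=0 pred=T actual=T -> ctr[0]=3
Ev 4: PC=5 idx=2 pred=N actual=T -> ctr[2]=1
Ev 5: PC=5 idx=2 pred=N actual=T -> ctr[2]=2
Ev 6: PC=3 idx=0 pred=T actual=N -> ctr[0]=2
Ev 7: PC=3 idx=0 pred=T actual=N -> ctr[0]=1
Ev 8: PC=3 idx=0 pred=N actual=T -> ctr[0]=2
Ev 9: PC=3 idx=0 pred=T actual=T -> ctr[0]=3
Ev 10: PC=3 idx=0 pred=T actual=N -> ctr[0]=2
Ev 11: PC=5 idx=2 pred=T actual=N -> ctr[2]=1
Ev 12: PC=5 idx=2 pred=N actual=T -> ctr[2]=2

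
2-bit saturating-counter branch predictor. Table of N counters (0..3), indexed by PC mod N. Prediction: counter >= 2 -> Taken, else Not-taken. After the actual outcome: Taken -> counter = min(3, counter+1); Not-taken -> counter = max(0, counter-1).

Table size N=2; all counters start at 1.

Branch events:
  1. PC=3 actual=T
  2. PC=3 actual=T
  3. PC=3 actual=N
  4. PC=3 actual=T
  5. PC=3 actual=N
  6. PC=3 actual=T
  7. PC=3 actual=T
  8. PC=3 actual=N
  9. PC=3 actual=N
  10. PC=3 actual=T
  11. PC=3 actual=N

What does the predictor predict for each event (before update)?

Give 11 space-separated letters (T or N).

Answer: N T T T T T T T T N T

Derivation:
Ev 1: PC=3 idx=1 pred=N actual=T -> ctr[1]=2
Ev 2: PC=3 idx=1 pred=T actual=T -> ctr[1]=3
Ev 3: PC=3 idx=1 pred=T actual=N -> ctr[1]=2
Ev 4: PC=3 idx=1 pred=T actual=T -> ctr[1]=3
Ev 5: PC=3 idx=1 pred=T actual=N -> ctr[1]=2
Ev 6: PC=3 idx=1 pred=T actual=T -> ctr[1]=3
Ev 7: PC=3 idx=1 pred=T actual=T -> ctr[1]=3
Ev 8: PC=3 idx=1 pred=T actual=N -> ctr[1]=2
Ev 9: PC=3 idx=1 pred=T actual=N -> ctr[1]=1
Ev 10: PC=3 idx=1 pred=N actual=T -> ctr[1]=2
Ev 11: PC=3 idx=1 pred=T actual=N -> ctr[1]=1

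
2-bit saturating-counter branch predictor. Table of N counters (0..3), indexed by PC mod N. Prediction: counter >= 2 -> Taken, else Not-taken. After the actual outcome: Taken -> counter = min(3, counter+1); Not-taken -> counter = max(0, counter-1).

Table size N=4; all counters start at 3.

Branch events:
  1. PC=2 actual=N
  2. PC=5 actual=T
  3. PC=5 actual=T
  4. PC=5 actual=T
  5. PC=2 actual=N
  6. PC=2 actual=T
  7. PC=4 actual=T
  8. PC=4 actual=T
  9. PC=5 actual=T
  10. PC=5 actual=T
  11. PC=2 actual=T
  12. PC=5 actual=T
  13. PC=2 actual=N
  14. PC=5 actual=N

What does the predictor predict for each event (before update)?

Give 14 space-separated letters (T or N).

Answer: T T T T T N T T T T T T T T

Derivation:
Ev 1: PC=2 idx=2 pred=T actual=N -> ctr[2]=2
Ev 2: PC=5 idx=1 pred=T actual=T -> ctr[1]=3
Ev 3: PC=5 idx=1 pred=T actual=T -> ctr[1]=3
Ev 4: PC=5 idx=1 pred=T actual=T -> ctr[1]=3
Ev 5: PC=2 idx=2 pred=T actual=N -> ctr[2]=1
Ev 6: PC=2 idx=2 pred=N actual=T -> ctr[2]=2
Ev 7: PC=4 idx=0 pred=T actual=T -> ctr[0]=3
Ev 8: PC=4 idx=0 pred=T actual=T -> ctr[0]=3
Ev 9: PC=5 idx=1 pred=T actual=T -> ctr[1]=3
Ev 10: PC=5 idx=1 pred=T actual=T -> ctr[1]=3
Ev 11: PC=2 idx=2 pred=T actual=T -> ctr[2]=3
Ev 12: PC=5 idx=1 pred=T actual=T -> ctr[1]=3
Ev 13: PC=2 idx=2 pred=T actual=N -> ctr[2]=2
Ev 14: PC=5 idx=1 pred=T actual=N -> ctr[1]=2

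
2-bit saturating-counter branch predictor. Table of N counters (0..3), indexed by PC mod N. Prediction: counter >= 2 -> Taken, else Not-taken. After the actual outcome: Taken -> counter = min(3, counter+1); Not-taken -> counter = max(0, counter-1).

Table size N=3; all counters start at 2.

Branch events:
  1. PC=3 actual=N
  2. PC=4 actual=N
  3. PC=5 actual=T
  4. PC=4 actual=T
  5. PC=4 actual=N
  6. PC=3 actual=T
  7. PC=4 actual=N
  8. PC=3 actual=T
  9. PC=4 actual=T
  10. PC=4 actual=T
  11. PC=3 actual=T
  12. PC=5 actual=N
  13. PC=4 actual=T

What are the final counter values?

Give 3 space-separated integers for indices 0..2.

Ev 1: PC=3 idx=0 pred=T actual=N -> ctr[0]=1
Ev 2: PC=4 idx=1 pred=T actual=N -> ctr[1]=1
Ev 3: PC=5 idx=2 pred=T actual=T -> ctr[2]=3
Ev 4: PC=4 idx=1 pred=N actual=T -> ctr[1]=2
Ev 5: PC=4 idx=1 pred=T actual=N -> ctr[1]=1
Ev 6: PC=3 idx=0 pred=N actual=T -> ctr[0]=2
Ev 7: PC=4 idx=1 pred=N actual=N -> ctr[1]=0
Ev 8: PC=3 idx=0 pred=T actual=T -> ctr[0]=3
Ev 9: PC=4 idx=1 pred=N actual=T -> ctr[1]=1
Ev 10: PC=4 idx=1 pred=N actual=T -> ctr[1]=2
Ev 11: PC=3 idx=0 pred=T actual=T -> ctr[0]=3
Ev 12: PC=5 idx=2 pred=T actual=N -> ctr[2]=2
Ev 13: PC=4 idx=1 pred=T actual=T -> ctr[1]=3

Answer: 3 3 2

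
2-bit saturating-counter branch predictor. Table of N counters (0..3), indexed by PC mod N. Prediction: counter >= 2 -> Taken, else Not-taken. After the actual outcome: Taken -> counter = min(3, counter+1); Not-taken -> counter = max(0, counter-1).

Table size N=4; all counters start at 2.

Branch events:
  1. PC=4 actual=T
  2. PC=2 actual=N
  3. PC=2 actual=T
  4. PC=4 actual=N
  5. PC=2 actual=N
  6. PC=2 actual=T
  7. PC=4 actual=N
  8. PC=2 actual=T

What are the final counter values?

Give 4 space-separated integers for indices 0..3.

Answer: 1 2 3 2

Derivation:
Ev 1: PC=4 idx=0 pred=T actual=T -> ctr[0]=3
Ev 2: PC=2 idx=2 pred=T actual=N -> ctr[2]=1
Ev 3: PC=2 idx=2 pred=N actual=T -> ctr[2]=2
Ev 4: PC=4 idx=0 pred=T actual=N -> ctr[0]=2
Ev 5: PC=2 idx=2 pred=T actual=N -> ctr[2]=1
Ev 6: PC=2 idx=2 pred=N actual=T -> ctr[2]=2
Ev 7: PC=4 idx=0 pred=T actual=N -> ctr[0]=1
Ev 8: PC=2 idx=2 pred=T actual=T -> ctr[2]=3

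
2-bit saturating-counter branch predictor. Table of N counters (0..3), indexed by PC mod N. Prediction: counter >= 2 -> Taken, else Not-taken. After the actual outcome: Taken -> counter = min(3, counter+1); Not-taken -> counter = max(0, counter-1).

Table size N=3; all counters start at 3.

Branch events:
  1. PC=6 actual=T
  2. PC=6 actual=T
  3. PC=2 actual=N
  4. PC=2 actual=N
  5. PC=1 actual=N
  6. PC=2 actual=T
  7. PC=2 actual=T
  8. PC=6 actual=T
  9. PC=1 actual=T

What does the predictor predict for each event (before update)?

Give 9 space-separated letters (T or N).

Answer: T T T T T N T T T

Derivation:
Ev 1: PC=6 idx=0 pred=T actual=T -> ctr[0]=3
Ev 2: PC=6 idx=0 pred=T actual=T -> ctr[0]=3
Ev 3: PC=2 idx=2 pred=T actual=N -> ctr[2]=2
Ev 4: PC=2 idx=2 pred=T actual=N -> ctr[2]=1
Ev 5: PC=1 idx=1 pred=T actual=N -> ctr[1]=2
Ev 6: PC=2 idx=2 pred=N actual=T -> ctr[2]=2
Ev 7: PC=2 idx=2 pred=T actual=T -> ctr[2]=3
Ev 8: PC=6 idx=0 pred=T actual=T -> ctr[0]=3
Ev 9: PC=1 idx=1 pred=T actual=T -> ctr[1]=3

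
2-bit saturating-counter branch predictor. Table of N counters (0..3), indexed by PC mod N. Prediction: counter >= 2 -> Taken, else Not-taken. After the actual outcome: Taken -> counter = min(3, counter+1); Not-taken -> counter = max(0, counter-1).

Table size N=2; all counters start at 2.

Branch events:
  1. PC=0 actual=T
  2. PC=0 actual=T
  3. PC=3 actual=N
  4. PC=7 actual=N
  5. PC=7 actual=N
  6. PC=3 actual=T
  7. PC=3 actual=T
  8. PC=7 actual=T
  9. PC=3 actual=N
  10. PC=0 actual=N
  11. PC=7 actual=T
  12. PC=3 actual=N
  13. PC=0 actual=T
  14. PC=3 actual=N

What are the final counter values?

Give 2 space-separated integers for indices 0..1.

Answer: 3 1

Derivation:
Ev 1: PC=0 idx=0 pred=T actual=T -> ctr[0]=3
Ev 2: PC=0 idx=0 pred=T actual=T -> ctr[0]=3
Ev 3: PC=3 idx=1 pred=T actual=N -> ctr[1]=1
Ev 4: PC=7 idx=1 pred=N actual=N -> ctr[1]=0
Ev 5: PC=7 idx=1 pred=N actual=N -> ctr[1]=0
Ev 6: PC=3 idx=1 pred=N actual=T -> ctr[1]=1
Ev 7: PC=3 idx=1 pred=N actual=T -> ctr[1]=2
Ev 8: PC=7 idx=1 pred=T actual=T -> ctr[1]=3
Ev 9: PC=3 idx=1 pred=T actual=N -> ctr[1]=2
Ev 10: PC=0 idx=0 pred=T actual=N -> ctr[0]=2
Ev 11: PC=7 idx=1 pred=T actual=T -> ctr[1]=3
Ev 12: PC=3 idx=1 pred=T actual=N -> ctr[1]=2
Ev 13: PC=0 idx=0 pred=T actual=T -> ctr[0]=3
Ev 14: PC=3 idx=1 pred=T actual=N -> ctr[1]=1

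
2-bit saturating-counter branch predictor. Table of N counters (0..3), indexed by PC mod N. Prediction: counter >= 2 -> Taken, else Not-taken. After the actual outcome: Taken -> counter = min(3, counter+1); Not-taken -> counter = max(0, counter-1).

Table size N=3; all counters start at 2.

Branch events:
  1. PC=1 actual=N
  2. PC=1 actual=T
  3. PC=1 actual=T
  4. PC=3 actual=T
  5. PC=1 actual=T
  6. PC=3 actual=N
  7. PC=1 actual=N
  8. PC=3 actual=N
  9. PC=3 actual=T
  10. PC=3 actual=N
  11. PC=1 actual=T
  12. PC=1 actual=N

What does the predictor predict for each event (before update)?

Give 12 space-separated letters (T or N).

Ev 1: PC=1 idx=1 pred=T actual=N -> ctr[1]=1
Ev 2: PC=1 idx=1 pred=N actual=T -> ctr[1]=2
Ev 3: PC=1 idx=1 pred=T actual=T -> ctr[1]=3
Ev 4: PC=3 idx=0 pred=T actual=T -> ctr[0]=3
Ev 5: PC=1 idx=1 pred=T actual=T -> ctr[1]=3
Ev 6: PC=3 idx=0 pred=T actual=N -> ctr[0]=2
Ev 7: PC=1 idx=1 pred=T actual=N -> ctr[1]=2
Ev 8: PC=3 idx=0 pred=T actual=N -> ctr[0]=1
Ev 9: PC=3 idx=0 pred=N actual=T -> ctr[0]=2
Ev 10: PC=3 idx=0 pred=T actual=N -> ctr[0]=1
Ev 11: PC=1 idx=1 pred=T actual=T -> ctr[1]=3
Ev 12: PC=1 idx=1 pred=T actual=N -> ctr[1]=2

Answer: T N T T T T T T N T T T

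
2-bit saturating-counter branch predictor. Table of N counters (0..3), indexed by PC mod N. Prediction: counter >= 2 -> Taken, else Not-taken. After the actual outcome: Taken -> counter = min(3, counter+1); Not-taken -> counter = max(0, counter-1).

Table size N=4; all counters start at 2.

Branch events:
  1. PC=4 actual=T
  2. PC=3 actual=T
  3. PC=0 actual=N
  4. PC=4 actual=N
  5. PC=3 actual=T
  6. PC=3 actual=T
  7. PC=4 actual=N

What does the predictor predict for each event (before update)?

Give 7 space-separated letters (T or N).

Ev 1: PC=4 idx=0 pred=T actual=T -> ctr[0]=3
Ev 2: PC=3 idx=3 pred=T actual=T -> ctr[3]=3
Ev 3: PC=0 idx=0 pred=T actual=N -> ctr[0]=2
Ev 4: PC=4 idx=0 pred=T actual=N -> ctr[0]=1
Ev 5: PC=3 idx=3 pred=T actual=T -> ctr[3]=3
Ev 6: PC=3 idx=3 pred=T actual=T -> ctr[3]=3
Ev 7: PC=4 idx=0 pred=N actual=N -> ctr[0]=0

Answer: T T T T T T N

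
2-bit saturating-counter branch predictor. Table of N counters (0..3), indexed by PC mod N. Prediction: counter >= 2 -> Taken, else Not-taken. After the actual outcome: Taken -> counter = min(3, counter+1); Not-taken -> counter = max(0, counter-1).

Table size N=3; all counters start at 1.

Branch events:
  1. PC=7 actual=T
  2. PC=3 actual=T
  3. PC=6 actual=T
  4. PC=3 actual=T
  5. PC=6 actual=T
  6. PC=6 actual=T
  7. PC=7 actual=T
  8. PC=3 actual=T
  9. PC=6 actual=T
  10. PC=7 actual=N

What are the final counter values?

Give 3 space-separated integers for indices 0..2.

Answer: 3 2 1

Derivation:
Ev 1: PC=7 idx=1 pred=N actual=T -> ctr[1]=2
Ev 2: PC=3 idx=0 pred=N actual=T -> ctr[0]=2
Ev 3: PC=6 idx=0 pred=T actual=T -> ctr[0]=3
Ev 4: PC=3 idx=0 pred=T actual=T -> ctr[0]=3
Ev 5: PC=6 idx=0 pred=T actual=T -> ctr[0]=3
Ev 6: PC=6 idx=0 pred=T actual=T -> ctr[0]=3
Ev 7: PC=7 idx=1 pred=T actual=T -> ctr[1]=3
Ev 8: PC=3 idx=0 pred=T actual=T -> ctr[0]=3
Ev 9: PC=6 idx=0 pred=T actual=T -> ctr[0]=3
Ev 10: PC=7 idx=1 pred=T actual=N -> ctr[1]=2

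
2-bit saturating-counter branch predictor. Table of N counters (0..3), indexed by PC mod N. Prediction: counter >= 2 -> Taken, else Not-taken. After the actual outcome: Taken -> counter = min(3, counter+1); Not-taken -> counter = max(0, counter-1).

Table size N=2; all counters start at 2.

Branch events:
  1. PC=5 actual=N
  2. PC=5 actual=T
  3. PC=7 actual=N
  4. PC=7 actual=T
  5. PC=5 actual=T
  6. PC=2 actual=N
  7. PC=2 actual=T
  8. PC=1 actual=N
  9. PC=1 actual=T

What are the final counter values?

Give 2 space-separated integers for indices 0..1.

Ev 1: PC=5 idx=1 pred=T actual=N -> ctr[1]=1
Ev 2: PC=5 idx=1 pred=N actual=T -> ctr[1]=2
Ev 3: PC=7 idx=1 pred=T actual=N -> ctr[1]=1
Ev 4: PC=7 idx=1 pred=N actual=T -> ctr[1]=2
Ev 5: PC=5 idx=1 pred=T actual=T -> ctr[1]=3
Ev 6: PC=2 idx=0 pred=T actual=N -> ctr[0]=1
Ev 7: PC=2 idx=0 pred=N actual=T -> ctr[0]=2
Ev 8: PC=1 idx=1 pred=T actual=N -> ctr[1]=2
Ev 9: PC=1 idx=1 pred=T actual=T -> ctr[1]=3

Answer: 2 3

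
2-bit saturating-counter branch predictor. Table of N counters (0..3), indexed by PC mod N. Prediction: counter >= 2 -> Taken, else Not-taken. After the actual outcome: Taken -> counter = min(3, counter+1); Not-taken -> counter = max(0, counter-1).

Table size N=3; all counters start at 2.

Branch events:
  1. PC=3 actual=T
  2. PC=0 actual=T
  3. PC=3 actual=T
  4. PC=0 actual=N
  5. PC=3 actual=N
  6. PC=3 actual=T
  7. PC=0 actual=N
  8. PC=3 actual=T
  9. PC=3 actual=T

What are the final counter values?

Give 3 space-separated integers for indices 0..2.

Ev 1: PC=3 idx=0 pred=T actual=T -> ctr[0]=3
Ev 2: PC=0 idx=0 pred=T actual=T -> ctr[0]=3
Ev 3: PC=3 idx=0 pred=T actual=T -> ctr[0]=3
Ev 4: PC=0 idx=0 pred=T actual=N -> ctr[0]=2
Ev 5: PC=3 idx=0 pred=T actual=N -> ctr[0]=1
Ev 6: PC=3 idx=0 pred=N actual=T -> ctr[0]=2
Ev 7: PC=0 idx=0 pred=T actual=N -> ctr[0]=1
Ev 8: PC=3 idx=0 pred=N actual=T -> ctr[0]=2
Ev 9: PC=3 idx=0 pred=T actual=T -> ctr[0]=3

Answer: 3 2 2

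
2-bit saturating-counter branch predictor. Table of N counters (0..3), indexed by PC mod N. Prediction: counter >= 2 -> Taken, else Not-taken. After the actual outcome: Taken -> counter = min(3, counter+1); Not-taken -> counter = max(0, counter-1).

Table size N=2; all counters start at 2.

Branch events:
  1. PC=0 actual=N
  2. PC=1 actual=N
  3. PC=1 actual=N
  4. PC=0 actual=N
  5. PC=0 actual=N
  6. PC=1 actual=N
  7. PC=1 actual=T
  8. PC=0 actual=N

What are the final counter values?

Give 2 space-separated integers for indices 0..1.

Answer: 0 1

Derivation:
Ev 1: PC=0 idx=0 pred=T actual=N -> ctr[0]=1
Ev 2: PC=1 idx=1 pred=T actual=N -> ctr[1]=1
Ev 3: PC=1 idx=1 pred=N actual=N -> ctr[1]=0
Ev 4: PC=0 idx=0 pred=N actual=N -> ctr[0]=0
Ev 5: PC=0 idx=0 pred=N actual=N -> ctr[0]=0
Ev 6: PC=1 idx=1 pred=N actual=N -> ctr[1]=0
Ev 7: PC=1 idx=1 pred=N actual=T -> ctr[1]=1
Ev 8: PC=0 idx=0 pred=N actual=N -> ctr[0]=0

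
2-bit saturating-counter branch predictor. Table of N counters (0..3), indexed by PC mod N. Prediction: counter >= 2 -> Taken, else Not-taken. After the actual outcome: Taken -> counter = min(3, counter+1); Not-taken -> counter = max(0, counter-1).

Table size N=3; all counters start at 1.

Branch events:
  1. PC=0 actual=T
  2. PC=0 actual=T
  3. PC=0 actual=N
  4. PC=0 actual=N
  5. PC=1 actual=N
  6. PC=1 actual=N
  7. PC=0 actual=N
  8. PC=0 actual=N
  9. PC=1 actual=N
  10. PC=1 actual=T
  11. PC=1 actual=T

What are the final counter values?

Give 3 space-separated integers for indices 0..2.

Ev 1: PC=0 idx=0 pred=N actual=T -> ctr[0]=2
Ev 2: PC=0 idx=0 pred=T actual=T -> ctr[0]=3
Ev 3: PC=0 idx=0 pred=T actual=N -> ctr[0]=2
Ev 4: PC=0 idx=0 pred=T actual=N -> ctr[0]=1
Ev 5: PC=1 idx=1 pred=N actual=N -> ctr[1]=0
Ev 6: PC=1 idx=1 pred=N actual=N -> ctr[1]=0
Ev 7: PC=0 idx=0 pred=N actual=N -> ctr[0]=0
Ev 8: PC=0 idx=0 pred=N actual=N -> ctr[0]=0
Ev 9: PC=1 idx=1 pred=N actual=N -> ctr[1]=0
Ev 10: PC=1 idx=1 pred=N actual=T -> ctr[1]=1
Ev 11: PC=1 idx=1 pred=N actual=T -> ctr[1]=2

Answer: 0 2 1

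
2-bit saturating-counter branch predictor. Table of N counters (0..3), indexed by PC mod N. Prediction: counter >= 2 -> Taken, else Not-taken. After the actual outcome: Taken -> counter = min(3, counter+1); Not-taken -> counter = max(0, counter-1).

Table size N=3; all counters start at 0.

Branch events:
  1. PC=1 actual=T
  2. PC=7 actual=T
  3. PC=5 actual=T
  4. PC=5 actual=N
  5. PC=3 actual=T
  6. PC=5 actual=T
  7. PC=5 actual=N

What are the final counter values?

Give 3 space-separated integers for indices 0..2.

Ev 1: PC=1 idx=1 pred=N actual=T -> ctr[1]=1
Ev 2: PC=7 idx=1 pred=N actual=T -> ctr[1]=2
Ev 3: PC=5 idx=2 pred=N actual=T -> ctr[2]=1
Ev 4: PC=5 idx=2 pred=N actual=N -> ctr[2]=0
Ev 5: PC=3 idx=0 pred=N actual=T -> ctr[0]=1
Ev 6: PC=5 idx=2 pred=N actual=T -> ctr[2]=1
Ev 7: PC=5 idx=2 pred=N actual=N -> ctr[2]=0

Answer: 1 2 0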